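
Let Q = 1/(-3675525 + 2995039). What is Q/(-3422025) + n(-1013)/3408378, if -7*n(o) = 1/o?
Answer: 196067409379/4690038042091676220975 ≈ 4.1805e-11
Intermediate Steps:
Q = -1/680486 (Q = 1/(-680486) = -1/680486 ≈ -1.4695e-6)
n(o) = -1/(7*o)
Q/(-3422025) + n(-1013)/3408378 = -1/680486/(-3422025) - ⅐/(-1013)/3408378 = -1/680486*(-1/3422025) - ⅐*(-1/1013)*(1/3408378) = 1/2328640104150 + (1/7091)*(1/3408378) = 1/2328640104150 + 1/24168808398 = 196067409379/4690038042091676220975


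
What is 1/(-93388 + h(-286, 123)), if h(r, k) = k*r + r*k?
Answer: -1/163744 ≈ -6.1071e-6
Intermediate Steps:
h(r, k) = 2*k*r (h(r, k) = k*r + k*r = 2*k*r)
1/(-93388 + h(-286, 123)) = 1/(-93388 + 2*123*(-286)) = 1/(-93388 - 70356) = 1/(-163744) = -1/163744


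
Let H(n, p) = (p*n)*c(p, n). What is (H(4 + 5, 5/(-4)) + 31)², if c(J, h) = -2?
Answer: 11449/4 ≈ 2862.3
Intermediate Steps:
H(n, p) = -2*n*p (H(n, p) = (p*n)*(-2) = (n*p)*(-2) = -2*n*p)
(H(4 + 5, 5/(-4)) + 31)² = (-2*(4 + 5)*5/(-4) + 31)² = (-2*9*5*(-¼) + 31)² = (-2*9*(-5/4) + 31)² = (45/2 + 31)² = (107/2)² = 11449/4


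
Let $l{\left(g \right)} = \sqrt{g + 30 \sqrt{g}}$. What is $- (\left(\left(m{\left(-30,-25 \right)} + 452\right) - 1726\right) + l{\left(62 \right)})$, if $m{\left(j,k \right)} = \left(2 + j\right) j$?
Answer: $434 - \sqrt{62 + 30 \sqrt{62}} \approx 416.73$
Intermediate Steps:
$m{\left(j,k \right)} = j \left(2 + j\right)$
$- (\left(\left(m{\left(-30,-25 \right)} + 452\right) - 1726\right) + l{\left(62 \right)}) = - (\left(\left(- 30 \left(2 - 30\right) + 452\right) - 1726\right) + \sqrt{62 + 30 \sqrt{62}}) = - (\left(\left(\left(-30\right) \left(-28\right) + 452\right) - 1726\right) + \sqrt{62 + 30 \sqrt{62}}) = - (\left(\left(840 + 452\right) - 1726\right) + \sqrt{62 + 30 \sqrt{62}}) = - (\left(1292 - 1726\right) + \sqrt{62 + 30 \sqrt{62}}) = - (-434 + \sqrt{62 + 30 \sqrt{62}}) = 434 - \sqrt{62 + 30 \sqrt{62}}$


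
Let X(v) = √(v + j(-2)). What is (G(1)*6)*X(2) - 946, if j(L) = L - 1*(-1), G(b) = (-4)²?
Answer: -850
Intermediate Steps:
G(b) = 16
j(L) = 1 + L (j(L) = L + 1 = 1 + L)
X(v) = √(-1 + v) (X(v) = √(v + (1 - 2)) = √(v - 1) = √(-1 + v))
(G(1)*6)*X(2) - 946 = (16*6)*√(-1 + 2) - 946 = 96*√1 - 946 = 96*1 - 946 = 96 - 946 = -850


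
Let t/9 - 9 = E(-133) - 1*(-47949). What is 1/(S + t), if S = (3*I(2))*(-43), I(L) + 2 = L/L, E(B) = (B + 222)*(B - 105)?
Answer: 1/241113 ≈ 4.1474e-6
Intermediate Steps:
E(B) = (-105 + B)*(222 + B) (E(B) = (222 + B)*(-105 + B) = (-105 + B)*(222 + B))
I(L) = -1 (I(L) = -2 + L/L = -2 + 1 = -1)
S = 129 (S = (3*(-1))*(-43) = -3*(-43) = 129)
t = 240984 (t = 81 + 9*((-23310 + (-133)² + 117*(-133)) - 1*(-47949)) = 81 + 9*((-23310 + 17689 - 15561) + 47949) = 81 + 9*(-21182 + 47949) = 81 + 9*26767 = 81 + 240903 = 240984)
1/(S + t) = 1/(129 + 240984) = 1/241113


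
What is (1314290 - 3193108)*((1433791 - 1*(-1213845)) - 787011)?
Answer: -3495775741250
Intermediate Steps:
(1314290 - 3193108)*((1433791 - 1*(-1213845)) - 787011) = -1878818*((1433791 + 1213845) - 787011) = -1878818*(2647636 - 787011) = -1878818*1860625 = -3495775741250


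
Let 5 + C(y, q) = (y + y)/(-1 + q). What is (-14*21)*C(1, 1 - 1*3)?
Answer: 1666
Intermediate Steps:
C(y, q) = -5 + 2*y/(-1 + q) (C(y, q) = -5 + (y + y)/(-1 + q) = -5 + (2*y)/(-1 + q) = -5 + 2*y/(-1 + q))
(-14*21)*C(1, 1 - 1*3) = (-14*21)*((5 - 5*(1 - 1*3) + 2*1)/(-1 + (1 - 1*3))) = -294*(5 - 5*(1 - 3) + 2)/(-1 + (1 - 3)) = -294*(5 - 5*(-2) + 2)/(-1 - 2) = -294*(5 + 10 + 2)/(-3) = -(-98)*17 = -294*(-17/3) = 1666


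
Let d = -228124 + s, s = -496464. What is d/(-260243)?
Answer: 724588/260243 ≈ 2.7843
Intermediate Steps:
d = -724588 (d = -228124 - 496464 = -724588)
d/(-260243) = -724588/(-260243) = -724588*(-1/260243) = 724588/260243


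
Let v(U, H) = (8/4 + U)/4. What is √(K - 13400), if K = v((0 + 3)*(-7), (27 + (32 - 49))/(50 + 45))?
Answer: I*√53619/2 ≈ 115.78*I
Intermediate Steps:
v(U, H) = ½ + U/4 (v(U, H) = (8*(¼) + U)/4 = (2 + U)/4 = ½ + U/4)
K = -19/4 (K = ½ + ((0 + 3)*(-7))/4 = ½ + (3*(-7))/4 = ½ + (¼)*(-21) = ½ - 21/4 = -19/4 ≈ -4.7500)
√(K - 13400) = √(-19/4 - 13400) = √(-53619/4) = I*√53619/2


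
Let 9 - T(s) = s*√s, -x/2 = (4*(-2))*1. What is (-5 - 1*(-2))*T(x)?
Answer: 165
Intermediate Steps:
x = 16 (x = -2*4*(-2) = -(-16) = -2*(-8) = 16)
T(s) = 9 - s^(3/2) (T(s) = 9 - s*√s = 9 - s^(3/2))
(-5 - 1*(-2))*T(x) = (-5 - 1*(-2))*(9 - 16^(3/2)) = (-5 + 2)*(9 - 1*64) = -3*(9 - 64) = -3*(-55) = 165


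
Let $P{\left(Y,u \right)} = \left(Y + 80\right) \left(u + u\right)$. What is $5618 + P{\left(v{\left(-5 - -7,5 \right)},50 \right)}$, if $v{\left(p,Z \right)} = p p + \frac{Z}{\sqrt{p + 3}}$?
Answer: $14018 + 100 \sqrt{5} \approx 14242.0$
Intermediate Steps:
$v{\left(p,Z \right)} = p^{2} + \frac{Z}{\sqrt{3 + p}}$
$P{\left(Y,u \right)} = 2 u \left(80 + Y\right)$ ($P{\left(Y,u \right)} = \left(80 + Y\right) 2 u = 2 u \left(80 + Y\right)$)
$5618 + P{\left(v{\left(-5 - -7,5 \right)},50 \right)} = 5618 + 2 \cdot 50 \left(80 + \left(\left(-5 - -7\right)^{2} + \frac{5}{\sqrt{3 - -2}}\right)\right) = 5618 + 2 \cdot 50 \left(80 + \left(\left(-5 + 7\right)^{2} + \frac{5}{\sqrt{3 + \left(-5 + 7\right)}}\right)\right) = 5618 + 2 \cdot 50 \left(80 + \left(2^{2} + \frac{5}{\sqrt{3 + 2}}\right)\right) = 5618 + 2 \cdot 50 \left(80 + \left(4 + \frac{5}{\sqrt{5}}\right)\right) = 5618 + 2 \cdot 50 \left(80 + \left(4 + 5 \frac{\sqrt{5}}{5}\right)\right) = 5618 + 2 \cdot 50 \left(80 + \left(4 + \sqrt{5}\right)\right) = 5618 + 2 \cdot 50 \left(84 + \sqrt{5}\right) = 5618 + \left(8400 + 100 \sqrt{5}\right) = 14018 + 100 \sqrt{5}$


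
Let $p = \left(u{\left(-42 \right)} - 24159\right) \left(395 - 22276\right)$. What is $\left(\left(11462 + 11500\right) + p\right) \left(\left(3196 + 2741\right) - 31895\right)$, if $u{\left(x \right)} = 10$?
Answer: $-13716914062298$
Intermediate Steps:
$p = 528404269$ ($p = \left(10 - 24159\right) \left(395 - 22276\right) = \left(-24149\right) \left(-21881\right) = 528404269$)
$\left(\left(11462 + 11500\right) + p\right) \left(\left(3196 + 2741\right) - 31895\right) = \left(\left(11462 + 11500\right) + 528404269\right) \left(\left(3196 + 2741\right) - 31895\right) = \left(22962 + 528404269\right) \left(5937 - 31895\right) = 528427231 \left(-25958\right) = -13716914062298$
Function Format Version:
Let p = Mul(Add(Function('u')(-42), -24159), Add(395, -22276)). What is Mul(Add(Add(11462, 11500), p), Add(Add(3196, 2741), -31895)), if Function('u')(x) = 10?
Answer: -13716914062298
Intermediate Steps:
p = 528404269 (p = Mul(Add(10, -24159), Add(395, -22276)) = Mul(-24149, -21881) = 528404269)
Mul(Add(Add(11462, 11500), p), Add(Add(3196, 2741), -31895)) = Mul(Add(Add(11462, 11500), 528404269), Add(Add(3196, 2741), -31895)) = Mul(Add(22962, 528404269), Add(5937, -31895)) = Mul(528427231, -25958) = -13716914062298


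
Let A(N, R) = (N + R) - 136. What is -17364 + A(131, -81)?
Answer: -17450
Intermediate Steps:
A(N, R) = -136 + N + R
-17364 + A(131, -81) = -17364 + (-136 + 131 - 81) = -17364 - 86 = -17450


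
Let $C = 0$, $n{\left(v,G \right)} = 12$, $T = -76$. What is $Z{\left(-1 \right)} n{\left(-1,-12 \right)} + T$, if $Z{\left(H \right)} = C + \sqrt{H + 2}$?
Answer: $-64$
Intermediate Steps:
$Z{\left(H \right)} = \sqrt{2 + H}$ ($Z{\left(H \right)} = 0 + \sqrt{H + 2} = 0 + \sqrt{2 + H} = \sqrt{2 + H}$)
$Z{\left(-1 \right)} n{\left(-1,-12 \right)} + T = \sqrt{2 - 1} \cdot 12 - 76 = \sqrt{1} \cdot 12 - 76 = 1 \cdot 12 - 76 = 12 - 76 = -64$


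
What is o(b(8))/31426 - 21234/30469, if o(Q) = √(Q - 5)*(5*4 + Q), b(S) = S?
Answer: -21234/30469 + 14*√3/15713 ≈ -0.69536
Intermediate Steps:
o(Q) = √(-5 + Q)*(20 + Q)
o(b(8))/31426 - 21234/30469 = (√(-5 + 8)*(20 + 8))/31426 - 21234/30469 = (√3*28)*(1/31426) - 21234*1/30469 = (28*√3)*(1/31426) - 21234/30469 = 14*√3/15713 - 21234/30469 = -21234/30469 + 14*√3/15713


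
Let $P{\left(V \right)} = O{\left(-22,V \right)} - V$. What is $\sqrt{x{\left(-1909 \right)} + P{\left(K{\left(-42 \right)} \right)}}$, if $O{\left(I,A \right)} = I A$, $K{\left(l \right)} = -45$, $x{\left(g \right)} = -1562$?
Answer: $i \sqrt{527} \approx 22.956 i$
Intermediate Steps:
$O{\left(I,A \right)} = A I$
$P{\left(V \right)} = - 23 V$ ($P{\left(V \right)} = V \left(-22\right) - V = - 22 V - V = - 23 V$)
$\sqrt{x{\left(-1909 \right)} + P{\left(K{\left(-42 \right)} \right)}} = \sqrt{-1562 - -1035} = \sqrt{-1562 + 1035} = \sqrt{-527} = i \sqrt{527}$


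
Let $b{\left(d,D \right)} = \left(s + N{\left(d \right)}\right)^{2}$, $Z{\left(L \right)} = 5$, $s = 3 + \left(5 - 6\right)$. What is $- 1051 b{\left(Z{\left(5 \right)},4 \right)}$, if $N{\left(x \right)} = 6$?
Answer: $-67264$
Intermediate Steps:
$s = 2$ ($s = 3 + \left(5 - 6\right) = 3 - 1 = 2$)
$b{\left(d,D \right)} = 64$ ($b{\left(d,D \right)} = \left(2 + 6\right)^{2} = 8^{2} = 64$)
$- 1051 b{\left(Z{\left(5 \right)},4 \right)} = \left(-1051\right) 64 = -67264$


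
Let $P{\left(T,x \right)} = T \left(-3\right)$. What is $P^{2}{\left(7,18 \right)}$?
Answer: $441$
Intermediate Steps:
$P{\left(T,x \right)} = - 3 T$
$P^{2}{\left(7,18 \right)} = \left(\left(-3\right) 7\right)^{2} = \left(-21\right)^{2} = 441$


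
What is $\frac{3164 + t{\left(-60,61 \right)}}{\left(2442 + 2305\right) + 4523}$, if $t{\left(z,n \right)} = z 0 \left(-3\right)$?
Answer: $\frac{1582}{4635} \approx 0.34132$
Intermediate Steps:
$t{\left(z,n \right)} = 0$ ($t{\left(z,n \right)} = 0 \left(-3\right) = 0$)
$\frac{3164 + t{\left(-60,61 \right)}}{\left(2442 + 2305\right) + 4523} = \frac{3164 + 0}{\left(2442 + 2305\right) + 4523} = \frac{3164}{4747 + 4523} = \frac{3164}{9270} = 3164 \cdot \frac{1}{9270} = \frac{1582}{4635}$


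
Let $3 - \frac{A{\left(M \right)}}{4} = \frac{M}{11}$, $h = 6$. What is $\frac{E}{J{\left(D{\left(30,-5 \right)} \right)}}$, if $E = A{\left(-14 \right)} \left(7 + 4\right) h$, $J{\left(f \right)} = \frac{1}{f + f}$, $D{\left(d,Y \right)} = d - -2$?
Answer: $72192$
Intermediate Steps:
$D{\left(d,Y \right)} = 2 + d$ ($D{\left(d,Y \right)} = d + 2 = 2 + d$)
$A{\left(M \right)} = 12 - \frac{4 M}{11}$ ($A{\left(M \right)} = 12 - 4 \frac{M}{11} = 12 - \frac{4 M}{11}$)
$J{\left(f \right)} = \frac{1}{2 f}$
$E = 1128$ ($E = \left(12 - - \frac{56}{11}\right) \left(7 + 4\right) 6 = \left(12 + \frac{56}{11}\right) 11 \cdot 6 = \frac{188}{11} \cdot 66 = 1128$)
$\frac{E}{J{\left(D{\left(30,-5 \right)} \right)}} = \frac{1128}{\frac{1}{2} \frac{1}{2 + 30}} = \frac{1128}{\frac{1}{2} \cdot \frac{1}{32}} = 1128 \frac{1}{\frac{1}{64}} = 1128 \cdot 64 = 72192$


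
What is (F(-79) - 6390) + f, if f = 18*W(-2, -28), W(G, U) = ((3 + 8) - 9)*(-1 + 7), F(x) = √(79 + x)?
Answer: -6174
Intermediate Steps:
W(G, U) = 12 (W(G, U) = (11 - 9)*6 = 2*6 = 12)
f = 216 (f = 18*12 = 216)
(F(-79) - 6390) + f = (√(79 - 79) - 6390) + 216 = (√0 - 6390) + 216 = (0 - 6390) + 216 = -6390 + 216 = -6174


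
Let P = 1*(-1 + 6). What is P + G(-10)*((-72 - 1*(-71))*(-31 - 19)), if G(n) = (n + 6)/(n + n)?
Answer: 15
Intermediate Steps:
P = 5 (P = 1*5 = 5)
G(n) = (6 + n)/(2*n) (G(n) = (6 + n)/((2*n)) = (6 + n)*(1/(2*n)) = (6 + n)/(2*n))
P + G(-10)*((-72 - 1*(-71))*(-31 - 19)) = 5 + ((½)*(6 - 10)/(-10))*((-72 - 1*(-71))*(-31 - 19)) = 5 + ((½)*(-⅒)*(-4))*((-72 + 71)*(-50)) = 5 + (-1*(-50))/5 = 5 + (⅕)*50 = 5 + 10 = 15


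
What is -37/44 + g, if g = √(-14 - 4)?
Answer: -37/44 + 3*I*√2 ≈ -0.84091 + 4.2426*I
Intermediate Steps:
g = 3*I*√2 (g = √(-18) = 3*I*√2 ≈ 4.2426*I)
-37/44 + g = -37/44 + 3*I*√2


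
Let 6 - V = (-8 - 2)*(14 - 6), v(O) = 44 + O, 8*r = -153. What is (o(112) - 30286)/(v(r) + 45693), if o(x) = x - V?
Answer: -242080/365743 ≈ -0.66189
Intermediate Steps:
r = -153/8 (r = (1/8)*(-153) = -153/8 ≈ -19.125)
V = 86 (V = 6 - (-8 - 2)*(14 - 6) = 6 - (-10)*8 = 6 - 1*(-80) = 6 + 80 = 86)
o(x) = -86 + x (o(x) = x - 1*86 = x - 86 = -86 + x)
(o(112) - 30286)/(v(r) + 45693) = ((-86 + 112) - 30286)/((44 - 153/8) + 45693) = (26 - 30286)/(199/8 + 45693) = -30260/365743/8 = -30260*8/365743 = -242080/365743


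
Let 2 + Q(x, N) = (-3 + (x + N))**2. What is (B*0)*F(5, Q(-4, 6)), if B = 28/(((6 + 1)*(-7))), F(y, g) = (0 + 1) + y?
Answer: 0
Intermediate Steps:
Q(x, N) = -2 + (-3 + N + x)**2 (Q(x, N) = -2 + (-3 + (x + N))**2 = -2 + (-3 + (N + x))**2 = -2 + (-3 + N + x)**2)
F(y, g) = 1 + y
B = -4/7 (B = 28/((7*(-7))) = 28/(-49) = 28*(-1/49) = -4/7 ≈ -0.57143)
(B*0)*F(5, Q(-4, 6)) = (-4/7*0)*(1 + 5) = 0*6 = 0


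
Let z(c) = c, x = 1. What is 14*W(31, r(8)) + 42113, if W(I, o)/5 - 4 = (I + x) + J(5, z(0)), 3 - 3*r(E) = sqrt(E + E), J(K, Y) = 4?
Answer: 44913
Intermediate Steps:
r(E) = 1 - sqrt(2)*sqrt(E)/3 (r(E) = 1 - sqrt(E + E)/3 = 1 - sqrt(2)*sqrt(E)/3)
W(I, o) = 45 + 5*I (W(I, o) = 20 + 5*((I + 1) + 4) = 20 + 5*((1 + I) + 4) = 20 + 5*(5 + I) = 20 + (25 + 5*I) = 45 + 5*I)
14*W(31, r(8)) + 42113 = 14*(45 + 5*31) + 42113 = 14*(45 + 155) + 42113 = 14*200 + 42113 = 2800 + 42113 = 44913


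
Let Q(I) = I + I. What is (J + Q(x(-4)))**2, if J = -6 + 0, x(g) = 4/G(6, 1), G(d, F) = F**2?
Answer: 4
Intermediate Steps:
x(g) = 4 (x(g) = 4/(1**2) = 4/1 = 4*1 = 4)
Q(I) = 2*I
J = -6
(J + Q(x(-4)))**2 = (-6 + 2*4)**2 = (-6 + 8)**2 = 2**2 = 4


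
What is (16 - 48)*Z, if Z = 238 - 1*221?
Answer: -544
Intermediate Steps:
Z = 17 (Z = 238 - 221 = 17)
(16 - 48)*Z = (16 - 48)*17 = -32*17 = -544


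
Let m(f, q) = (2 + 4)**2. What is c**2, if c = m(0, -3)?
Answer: 1296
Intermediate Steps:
m(f, q) = 36 (m(f, q) = 6**2 = 36)
c = 36
c**2 = 36**2 = 1296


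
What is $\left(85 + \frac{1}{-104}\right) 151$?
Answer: $\frac{1334689}{104} \approx 12834.0$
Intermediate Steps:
$\left(85 + \frac{1}{-104}\right) 151 = \left(85 - \frac{1}{104}\right) 151 = \frac{8839}{104} \cdot 151 = \frac{1334689}{104}$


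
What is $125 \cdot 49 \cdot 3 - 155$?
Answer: $18220$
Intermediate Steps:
$125 \cdot 49 \cdot 3 - 155 = 125 \cdot 147 - 155 = 18375 - 155 = 18220$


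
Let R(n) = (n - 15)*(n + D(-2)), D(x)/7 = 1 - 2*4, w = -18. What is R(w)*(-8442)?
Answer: -18665262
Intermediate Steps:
D(x) = -49 (D(x) = 7*(1 - 2*4) = 7*(1 - 8) = 7*(-7) = -49)
R(n) = (-49 + n)*(-15 + n) (R(n) = (n - 15)*(n - 49) = (-15 + n)*(-49 + n) = (-49 + n)*(-15 + n))
R(w)*(-8442) = (735 + (-18)² - 64*(-18))*(-8442) = (735 + 324 + 1152)*(-8442) = 2211*(-8442) = -18665262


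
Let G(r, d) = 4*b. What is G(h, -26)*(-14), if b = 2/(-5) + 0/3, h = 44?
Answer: 112/5 ≈ 22.400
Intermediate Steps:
b = -2/5 (b = 2*(-1/5) + 0*(1/3) = -2/5 + 0 = -2/5 ≈ -0.40000)
G(r, d) = -8/5 (G(r, d) = 4*(-2/5) = -8/5)
G(h, -26)*(-14) = -8/5*(-14) = 112/5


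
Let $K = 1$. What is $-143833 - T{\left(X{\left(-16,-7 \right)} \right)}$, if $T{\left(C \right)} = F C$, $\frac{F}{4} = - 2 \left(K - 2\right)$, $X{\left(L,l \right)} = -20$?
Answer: $-143673$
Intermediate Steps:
$F = 8$ ($F = 4 \left(- 2 \left(1 - 2\right)\right) = 4 \left(\left(-2\right) \left(-1\right)\right) = 4 \cdot 2 = 8$)
$T{\left(C \right)} = 8 C$
$-143833 - T{\left(X{\left(-16,-7 \right)} \right)} = -143833 - 8 \left(-20\right) = -143833 - -160 = -143833 + 160 = -143673$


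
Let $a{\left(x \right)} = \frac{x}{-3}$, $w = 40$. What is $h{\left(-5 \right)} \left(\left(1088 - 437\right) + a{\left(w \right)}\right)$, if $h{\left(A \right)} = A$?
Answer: $- \frac{9565}{3} \approx -3188.3$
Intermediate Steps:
$a{\left(x \right)} = - \frac{x}{3}$ ($a{\left(x \right)} = x \left(- \frac{1}{3}\right) = - \frac{x}{3}$)
$h{\left(-5 \right)} \left(\left(1088 - 437\right) + a{\left(w \right)}\right) = - 5 \left(\left(1088 - 437\right) - \frac{40}{3}\right) = - 5 \left(651 - \frac{40}{3}\right) = \left(-5\right) \frac{1913}{3} = - \frac{9565}{3}$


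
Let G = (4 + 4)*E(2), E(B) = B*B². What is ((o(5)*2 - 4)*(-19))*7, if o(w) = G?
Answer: -16492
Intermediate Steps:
E(B) = B³
G = 64 (G = (4 + 4)*2³ = 8*8 = 64)
o(w) = 64
((o(5)*2 - 4)*(-19))*7 = ((64*2 - 4)*(-19))*7 = ((128 - 4)*(-19))*7 = (124*(-19))*7 = -2356*7 = -16492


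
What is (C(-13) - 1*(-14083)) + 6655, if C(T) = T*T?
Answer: 20907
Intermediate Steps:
C(T) = T²
(C(-13) - 1*(-14083)) + 6655 = ((-13)² - 1*(-14083)) + 6655 = (169 + 14083) + 6655 = 14252 + 6655 = 20907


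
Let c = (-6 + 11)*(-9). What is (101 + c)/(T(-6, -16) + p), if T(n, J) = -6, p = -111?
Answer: -56/117 ≈ -0.47863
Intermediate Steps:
c = -45 (c = 5*(-9) = -45)
(101 + c)/(T(-6, -16) + p) = (101 - 45)/(-6 - 111) = 56/(-117) = 56*(-1/117) = -56/117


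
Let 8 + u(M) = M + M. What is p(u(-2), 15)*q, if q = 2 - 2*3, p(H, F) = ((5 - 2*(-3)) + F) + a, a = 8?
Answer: -136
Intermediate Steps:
u(M) = -8 + 2*M (u(M) = -8 + (M + M) = -8 + 2*M)
p(H, F) = 19 + F (p(H, F) = ((5 - 2*(-3)) + F) + 8 = ((5 + 6) + F) + 8 = (11 + F) + 8 = 19 + F)
q = -4 (q = 2 - 6 = -4)
p(u(-2), 15)*q = (19 + 15)*(-4) = 34*(-4) = -136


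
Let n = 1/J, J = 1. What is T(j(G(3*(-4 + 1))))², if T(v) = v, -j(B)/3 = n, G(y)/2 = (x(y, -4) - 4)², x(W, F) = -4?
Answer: 9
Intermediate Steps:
G(y) = 128 (G(y) = 2*(-4 - 4)² = 2*(-8)² = 2*64 = 128)
n = 1 (n = 1/1 = 1)
j(B) = -3 (j(B) = -3*1 = -3)
T(j(G(3*(-4 + 1))))² = (-3)² = 9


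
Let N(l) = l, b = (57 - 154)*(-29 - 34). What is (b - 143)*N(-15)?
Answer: -89520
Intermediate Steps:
b = 6111 (b = -97*(-63) = 6111)
(b - 143)*N(-15) = (6111 - 143)*(-15) = 5968*(-15) = -89520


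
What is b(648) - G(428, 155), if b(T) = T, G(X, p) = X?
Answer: 220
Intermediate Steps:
b(648) - G(428, 155) = 648 - 1*428 = 648 - 428 = 220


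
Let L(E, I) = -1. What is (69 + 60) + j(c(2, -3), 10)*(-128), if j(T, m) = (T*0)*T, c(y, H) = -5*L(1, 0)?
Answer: 129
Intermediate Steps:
c(y, H) = 5 (c(y, H) = -5*(-1) = 5)
j(T, m) = 0 (j(T, m) = 0*T = 0)
(69 + 60) + j(c(2, -3), 10)*(-128) = (69 + 60) + 0*(-128) = 129 + 0 = 129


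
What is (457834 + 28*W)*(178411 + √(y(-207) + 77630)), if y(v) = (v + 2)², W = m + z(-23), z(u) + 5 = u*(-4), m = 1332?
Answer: 88771247626 + 1492698*√13295 ≈ 8.8943e+10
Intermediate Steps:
z(u) = -5 - 4*u (z(u) = -5 + u*(-4) = -5 - 4*u)
W = 1419 (W = 1332 + (-5 - 4*(-23)) = 1332 + (-5 + 92) = 1332 + 87 = 1419)
y(v) = (2 + v)²
(457834 + 28*W)*(178411 + √(y(-207) + 77630)) = (457834 + 28*1419)*(178411 + √((2 - 207)² + 77630)) = (457834 + 39732)*(178411 + √((-205)² + 77630)) = 497566*(178411 + √(42025 + 77630)) = 497566*(178411 + √119655) = 497566*(178411 + 3*√13295) = 88771247626 + 1492698*√13295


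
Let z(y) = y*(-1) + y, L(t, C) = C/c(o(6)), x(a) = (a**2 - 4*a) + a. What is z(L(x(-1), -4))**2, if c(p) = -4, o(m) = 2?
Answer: 0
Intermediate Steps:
x(a) = a**2 - 3*a
L(t, C) = -C/4 (L(t, C) = C/(-4) = C*(-1/4) = -C/4)
z(y) = 0 (z(y) = -y + y = 0)
z(L(x(-1), -4))**2 = 0**2 = 0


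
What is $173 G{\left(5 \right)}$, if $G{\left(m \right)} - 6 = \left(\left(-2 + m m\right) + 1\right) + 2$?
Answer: $5536$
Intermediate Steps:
$G{\left(m \right)} = 7 + m^{2}$ ($G{\left(m \right)} = 6 + \left(\left(\left(-2 + m m\right) + 1\right) + 2\right) = 6 + \left(\left(\left(-2 + m^{2}\right) + 1\right) + 2\right) = 6 + \left(\left(-1 + m^{2}\right) + 2\right) = 6 + \left(1 + m^{2}\right) = 7 + m^{2}$)
$173 G{\left(5 \right)} = 173 \left(7 + 5^{2}\right) = 173 \left(7 + 25\right) = 173 \cdot 32 = 5536$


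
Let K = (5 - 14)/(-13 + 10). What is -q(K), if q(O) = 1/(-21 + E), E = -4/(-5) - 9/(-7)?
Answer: 35/662 ≈ 0.052870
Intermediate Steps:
K = 3 (K = -9/(-3) = -9*(-1/3) = 3)
E = 73/35 (E = -4*(-1/5) - 9*(-1/7) = 4/5 + 9/7 = 73/35 ≈ 2.0857)
q(O) = -35/662 (q(O) = 1/(-21 + 73/35) = 1/(-662/35) = -35/662)
-q(K) = -1*(-35/662) = 35/662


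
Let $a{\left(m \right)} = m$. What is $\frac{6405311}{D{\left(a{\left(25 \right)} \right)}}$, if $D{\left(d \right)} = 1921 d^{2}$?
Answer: $\frac{376783}{70625} \approx 5.335$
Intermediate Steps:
$\frac{6405311}{D{\left(a{\left(25 \right)} \right)}} = \frac{6405311}{1921 \cdot 25^{2}} = \frac{6405311}{1921 \cdot 625} = \frac{6405311}{1200625} = 6405311 \cdot \frac{1}{1200625} = \frac{376783}{70625}$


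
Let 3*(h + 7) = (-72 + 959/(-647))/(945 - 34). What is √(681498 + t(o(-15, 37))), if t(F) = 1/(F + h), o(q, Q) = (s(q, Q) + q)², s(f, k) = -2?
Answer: √169421222250281211164247/498599239 ≈ 825.53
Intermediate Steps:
h = -12425300/1768251 (h = -7 + ((-72 + 959/(-647))/(945 - 34))/3 = -7 + ((-72 + 959*(-1/647))/911)/3 = -7 + ((-72 - 959/647)*(1/911))/3 = -7 + (-47543/647*1/911)/3 = -7 + (⅓)*(-47543/589417) = -7 - 47543/1768251 = -12425300/1768251 ≈ -7.0269)
o(q, Q) = (-2 + q)²
t(F) = 1/(-12425300/1768251 + F) (t(F) = 1/(F - 12425300/1768251) = 1/(-12425300/1768251 + F))
√(681498 + t(o(-15, 37))) = √(681498 + 1768251/(-12425300 + 1768251*(-2 - 15)²)) = √(681498 + 1768251/(-12425300 + 1768251*(-17)²)) = √(681498 + 1768251/(-12425300 + 1768251*289)) = √(681498 + 1768251/(-12425300 + 511024539)) = √(681498 + 1768251/498599239) = √(339794385948273/498599239) = √169421222250281211164247/498599239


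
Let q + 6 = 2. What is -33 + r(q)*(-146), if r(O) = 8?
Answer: -1201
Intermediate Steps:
q = -4 (q = -6 + 2 = -4)
-33 + r(q)*(-146) = -33 + 8*(-146) = -33 - 1168 = -1201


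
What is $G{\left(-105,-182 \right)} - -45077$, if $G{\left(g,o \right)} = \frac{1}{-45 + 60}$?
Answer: $\frac{676156}{15} \approx 45077.0$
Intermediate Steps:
$G{\left(g,o \right)} = \frac{1}{15}$
$G{\left(-105,-182 \right)} - -45077 = \frac{1}{15} - -45077 = \frac{1}{15} + 45077 = \frac{676156}{15}$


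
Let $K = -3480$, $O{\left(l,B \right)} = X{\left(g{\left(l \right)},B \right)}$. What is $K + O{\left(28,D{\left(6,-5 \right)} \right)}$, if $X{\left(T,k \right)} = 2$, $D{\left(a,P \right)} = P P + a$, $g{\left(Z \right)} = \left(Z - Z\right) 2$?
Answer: $-3478$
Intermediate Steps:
$g{\left(Z \right)} = 0$ ($g{\left(Z \right)} = 0 \cdot 2 = 0$)
$D{\left(a,P \right)} = a + P^{2}$ ($D{\left(a,P \right)} = P^{2} + a = a + P^{2}$)
$O{\left(l,B \right)} = 2$
$K + O{\left(28,D{\left(6,-5 \right)} \right)} = -3480 + 2 = -3478$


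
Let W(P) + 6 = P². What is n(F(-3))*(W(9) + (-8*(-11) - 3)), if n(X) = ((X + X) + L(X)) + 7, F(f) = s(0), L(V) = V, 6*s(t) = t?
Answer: 1120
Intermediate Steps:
s(t) = t/6
F(f) = 0 (F(f) = (⅙)*0 = 0)
n(X) = 7 + 3*X (n(X) = ((X + X) + X) + 7 = (2*X + X) + 7 = 3*X + 7 = 7 + 3*X)
W(P) = -6 + P²
n(F(-3))*(W(9) + (-8*(-11) - 3)) = (7 + 3*0)*((-6 + 9²) + (-8*(-11) - 3)) = (7 + 0)*((-6 + 81) + (88 - 3)) = 7*(75 + 85) = 7*160 = 1120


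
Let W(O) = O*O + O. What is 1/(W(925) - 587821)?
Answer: 1/268729 ≈ 3.7212e-6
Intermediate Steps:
W(O) = O + O² (W(O) = O² + O = O + O²)
1/(W(925) - 587821) = 1/(925*(1 + 925) - 587821) = 1/(925*926 - 587821) = 1/(856550 - 587821) = 1/268729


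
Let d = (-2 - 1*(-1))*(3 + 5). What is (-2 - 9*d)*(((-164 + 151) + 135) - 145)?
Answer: -1610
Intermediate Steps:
d = -8 (d = (-2 + 1)*8 = -1*8 = -8)
(-2 - 9*d)*(((-164 + 151) + 135) - 145) = (-2 - 9*(-8))*(((-164 + 151) + 135) - 145) = (-2 + 72)*((-13 + 135) - 145) = 70*(122 - 145) = 70*(-23) = -1610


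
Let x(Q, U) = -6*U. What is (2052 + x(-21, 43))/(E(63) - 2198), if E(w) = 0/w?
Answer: -897/1099 ≈ -0.81620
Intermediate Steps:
E(w) = 0
(2052 + x(-21, 43))/(E(63) - 2198) = (2052 - 6*43)/(0 - 2198) = (2052 - 258)/(-2198) = 1794*(-1/2198) = -897/1099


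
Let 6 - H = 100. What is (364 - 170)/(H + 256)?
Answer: 97/81 ≈ 1.1975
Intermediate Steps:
H = -94 (H = 6 - 1*100 = 6 - 100 = -94)
(364 - 170)/(H + 256) = (364 - 170)/(-94 + 256) = 194/162 = 194*(1/162) = 97/81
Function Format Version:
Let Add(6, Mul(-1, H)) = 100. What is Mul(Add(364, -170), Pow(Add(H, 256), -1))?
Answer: Rational(97, 81) ≈ 1.1975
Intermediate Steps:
H = -94 (H = Add(6, Mul(-1, 100)) = Add(6, -100) = -94)
Mul(Add(364, -170), Pow(Add(H, 256), -1)) = Mul(Add(364, -170), Pow(Add(-94, 256), -1)) = Mul(194, Pow(162, -1)) = Mul(194, Rational(1, 162)) = Rational(97, 81)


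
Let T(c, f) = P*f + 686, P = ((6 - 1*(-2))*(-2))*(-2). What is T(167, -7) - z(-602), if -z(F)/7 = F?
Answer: -3752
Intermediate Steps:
P = 32 (P = ((6 + 2)*(-2))*(-2) = (8*(-2))*(-2) = -16*(-2) = 32)
z(F) = -7*F
T(c, f) = 686 + 32*f (T(c, f) = 32*f + 686 = 686 + 32*f)
T(167, -7) - z(-602) = (686 + 32*(-7)) - (-7)*(-602) = (686 - 224) - 1*4214 = 462 - 4214 = -3752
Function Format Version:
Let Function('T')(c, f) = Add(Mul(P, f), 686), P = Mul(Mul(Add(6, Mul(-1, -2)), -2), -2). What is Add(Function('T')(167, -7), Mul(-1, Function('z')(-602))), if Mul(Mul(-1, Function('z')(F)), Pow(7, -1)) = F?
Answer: -3752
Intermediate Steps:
P = 32 (P = Mul(Mul(Add(6, 2), -2), -2) = Mul(Mul(8, -2), -2) = Mul(-16, -2) = 32)
Function('z')(F) = Mul(-7, F)
Function('T')(c, f) = Add(686, Mul(32, f)) (Function('T')(c, f) = Add(Mul(32, f), 686) = Add(686, Mul(32, f)))
Add(Function('T')(167, -7), Mul(-1, Function('z')(-602))) = Add(Add(686, Mul(32, -7)), Mul(-1, Mul(-7, -602))) = Add(Add(686, -224), Mul(-1, 4214)) = Add(462, -4214) = -3752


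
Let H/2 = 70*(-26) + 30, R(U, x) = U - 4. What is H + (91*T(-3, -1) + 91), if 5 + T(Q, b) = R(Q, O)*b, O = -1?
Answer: -3307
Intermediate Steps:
R(U, x) = -4 + U
T(Q, b) = -5 + b*(-4 + Q) (T(Q, b) = -5 + (-4 + Q)*b = -5 + b*(-4 + Q))
H = -3580 (H = 2*(70*(-26) + 30) = 2*(-1820 + 30) = 2*(-1790) = -3580)
H + (91*T(-3, -1) + 91) = -3580 + (91*(-5 - (-4 - 3)) + 91) = -3580 + (91*(-5 - 1*(-7)) + 91) = -3580 + (91*(-5 + 7) + 91) = -3580 + (91*2 + 91) = -3580 + (182 + 91) = -3580 + 273 = -3307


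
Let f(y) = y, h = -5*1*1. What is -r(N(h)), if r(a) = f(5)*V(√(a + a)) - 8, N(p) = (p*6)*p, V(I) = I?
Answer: 8 - 50*√3 ≈ -78.603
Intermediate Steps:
h = -5 (h = -5*1 = -5)
N(p) = 6*p² (N(p) = (6*p)*p = 6*p²)
r(a) = -8 + 5*√2*√a (r(a) = 5*√(a + a) - 8 = 5*√(2*a) - 8 = 5*(√2*√a) - 8 = 5*√2*√a - 8 = -8 + 5*√2*√a)
-r(N(h)) = -(-8 + 5*√2*√(6*(-5)²)) = -(-8 + 5*√2*√(6*25)) = -(-8 + 5*√2*√150) = -(-8 + 5*√2*(5*√6)) = -(-8 + 50*√3) = 8 - 50*√3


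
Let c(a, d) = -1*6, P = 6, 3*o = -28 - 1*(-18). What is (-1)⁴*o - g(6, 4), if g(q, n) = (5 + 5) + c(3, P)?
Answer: -22/3 ≈ -7.3333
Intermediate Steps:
o = -10/3 (o = (-28 - 1*(-18))/3 = (-28 + 18)/3 = (⅓)*(-10) = -10/3 ≈ -3.3333)
c(a, d) = -6
g(q, n) = 4 (g(q, n) = (5 + 5) - 6 = 10 - 6 = 4)
(-1)⁴*o - g(6, 4) = (-1)⁴*(-10/3) - 1*4 = 1*(-10/3) - 4 = -10/3 - 4 = -22/3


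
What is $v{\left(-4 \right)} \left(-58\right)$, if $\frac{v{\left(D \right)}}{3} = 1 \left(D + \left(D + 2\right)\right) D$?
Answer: $-4176$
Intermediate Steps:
$v{\left(D \right)} = 3 D \left(2 + 2 D\right)$ ($v{\left(D \right)} = 3 \cdot 1 \left(D + \left(D + 2\right)\right) D = 3 \cdot 1 \left(D + \left(2 + D\right)\right) D = 3 \cdot 1 \left(2 + 2 D\right) D = 3 \cdot 1 D \left(2 + 2 D\right) = 3 D \left(2 + 2 D\right)$)
$v{\left(-4 \right)} \left(-58\right) = 6 \left(-4\right) \left(1 - 4\right) \left(-58\right) = 6 \left(-4\right) \left(-3\right) \left(-58\right) = 72 \left(-58\right) = -4176$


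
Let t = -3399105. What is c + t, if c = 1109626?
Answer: -2289479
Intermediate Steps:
c + t = 1109626 - 3399105 = -2289479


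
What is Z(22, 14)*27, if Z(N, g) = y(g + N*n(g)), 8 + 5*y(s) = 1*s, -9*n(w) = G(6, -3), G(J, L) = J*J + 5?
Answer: -2544/5 ≈ -508.80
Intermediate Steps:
G(J, L) = 5 + J**2 (G(J, L) = J**2 + 5 = 5 + J**2)
n(w) = -41/9 (n(w) = -(5 + 6**2)/9 = -(5 + 36)/9 = -1/9*41 = -41/9)
y(s) = -8/5 + s/5 (y(s) = -8/5 + (1*s)/5 = -8/5 + s/5)
Z(N, g) = -8/5 - 41*N/45 + g/5 (Z(N, g) = -8/5 + (g + N*(-41/9))/5 = -8/5 + (g - 41*N/9)/5 = -8/5 + (-41*N/45 + g/5) = -8/5 - 41*N/45 + g/5)
Z(22, 14)*27 = (-8/5 - 41/45*22 + (1/5)*14)*27 = (-8/5 - 902/45 + 14/5)*27 = -848/45*27 = -2544/5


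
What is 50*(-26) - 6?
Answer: -1306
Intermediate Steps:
50*(-26) - 6 = -1300 - 6 = -1306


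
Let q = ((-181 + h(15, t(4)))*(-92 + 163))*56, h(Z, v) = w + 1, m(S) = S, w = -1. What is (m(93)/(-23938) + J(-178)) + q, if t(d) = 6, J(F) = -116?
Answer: -17229902229/23938 ≈ -7.1977e+5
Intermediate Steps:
h(Z, v) = 0 (h(Z, v) = -1 + 1 = 0)
q = -719656 (q = ((-181 + 0)*(-92 + 163))*56 = -181*71*56 = -12851*56 = -719656)
(m(93)/(-23938) + J(-178)) + q = (93/(-23938) - 116) - 719656 = (93*(-1/23938) - 116) - 719656 = (-93/23938 - 116) - 719656 = -2776901/23938 - 719656 = -17229902229/23938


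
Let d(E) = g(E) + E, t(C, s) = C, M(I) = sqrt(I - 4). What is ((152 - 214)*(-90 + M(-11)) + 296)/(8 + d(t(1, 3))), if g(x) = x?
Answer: 2938/5 - 31*I*sqrt(15)/5 ≈ 587.6 - 24.012*I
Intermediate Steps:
M(I) = sqrt(-4 + I)
d(E) = 2*E (d(E) = E + E = 2*E)
((152 - 214)*(-90 + M(-11)) + 296)/(8 + d(t(1, 3))) = ((152 - 214)*(-90 + sqrt(-4 - 11)) + 296)/(8 + 2*1) = (-62*(-90 + sqrt(-15)) + 296)/(8 + 2) = (-62*(-90 + I*sqrt(15)) + 296)/10 = ((5580 - 62*I*sqrt(15)) + 296)*(1/10) = (5876 - 62*I*sqrt(15))*(1/10) = 2938/5 - 31*I*sqrt(15)/5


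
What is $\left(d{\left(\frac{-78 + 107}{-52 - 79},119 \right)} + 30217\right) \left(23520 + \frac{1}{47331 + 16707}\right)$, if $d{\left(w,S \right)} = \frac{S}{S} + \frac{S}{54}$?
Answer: $\frac{2457911405012051}{3458052} \approx 7.1078 \cdot 10^{8}$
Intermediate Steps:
$d{\left(w,S \right)} = 1 + \frac{S}{54}$ ($d{\left(w,S \right)} = 1 + S \frac{1}{54} = 1 + \frac{S}{54}$)
$\left(d{\left(\frac{-78 + 107}{-52 - 79},119 \right)} + 30217\right) \left(23520 + \frac{1}{47331 + 16707}\right) = \left(\left(1 + \frac{1}{54} \cdot 119\right) + 30217\right) \left(23520 + \frac{1}{47331 + 16707}\right) = \left(\left(1 + \frac{119}{54}\right) + 30217\right) \left(23520 + \frac{1}{64038}\right) = \left(\frac{173}{54} + 30217\right) \left(23520 + \frac{1}{64038}\right) = \frac{1631891}{54} \cdot \frac{1506173761}{64038} = \frac{2457911405012051}{3458052}$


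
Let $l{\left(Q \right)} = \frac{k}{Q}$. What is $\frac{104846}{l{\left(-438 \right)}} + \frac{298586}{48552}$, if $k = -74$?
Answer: $\frac{557413411465}{898212} \approx 6.2058 \cdot 10^{5}$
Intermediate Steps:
$l{\left(Q \right)} = - \frac{74}{Q}$
$\frac{104846}{l{\left(-438 \right)}} + \frac{298586}{48552} = \frac{104846}{\left(-74\right) \frac{1}{-438}} + \frac{298586}{48552} = \frac{104846}{\left(-74\right) \left(- \frac{1}{438}\right)} + 298586 \cdot \frac{1}{48552} = \frac{104846}{\frac{37}{219}} + \frac{149293}{24276} = 104846 \cdot \frac{219}{37} + \frac{149293}{24276} = \frac{22961274}{37} + \frac{149293}{24276} = \frac{557413411465}{898212}$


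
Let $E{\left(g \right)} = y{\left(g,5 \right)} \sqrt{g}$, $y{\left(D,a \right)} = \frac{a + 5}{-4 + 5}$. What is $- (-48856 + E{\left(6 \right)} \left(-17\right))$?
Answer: $48856 + 170 \sqrt{6} \approx 49272.0$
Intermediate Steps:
$y{\left(D,a \right)} = 5 + a$ ($y{\left(D,a \right)} = \frac{5 + a}{1} = \left(5 + a\right) 1 = 5 + a$)
$E{\left(g \right)} = 10 \sqrt{g}$ ($E{\left(g \right)} = \left(5 + 5\right) \sqrt{g} = 10 \sqrt{g}$)
$- (-48856 + E{\left(6 \right)} \left(-17\right)) = - (-48856 + 10 \sqrt{6} \left(-17\right)) = - (-48856 - 170 \sqrt{6}) = 48856 + 170 \sqrt{6}$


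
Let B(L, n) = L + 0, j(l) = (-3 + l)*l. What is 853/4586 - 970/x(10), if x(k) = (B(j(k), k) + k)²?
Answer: 50539/1467520 ≈ 0.034438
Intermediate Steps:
j(l) = l*(-3 + l)
B(L, n) = L
x(k) = (k + k*(-3 + k))² (x(k) = (k*(-3 + k) + k)² = (k + k*(-3 + k))²)
853/4586 - 970/x(10) = 853/4586 - 970*1/(100*(-2 + 10)²) = 853*(1/4586) - 970/(100*8²) = 853/4586 - 970/(100*64) = 853/4586 - 970/6400 = 853/4586 - 970*1/6400 = 853/4586 - 97/640 = 50539/1467520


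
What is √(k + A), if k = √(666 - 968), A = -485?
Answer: √(-485 + I*√302) ≈ 0.3945 + 22.026*I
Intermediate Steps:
k = I*√302 (k = √(-302) = I*√302 ≈ 17.378*I)
√(k + A) = √(I*√302 - 485) = √(-485 + I*√302)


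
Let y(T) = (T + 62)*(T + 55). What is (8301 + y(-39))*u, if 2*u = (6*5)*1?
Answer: 130035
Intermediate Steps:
u = 15 (u = ((6*5)*1)/2 = (30*1)/2 = (½)*30 = 15)
y(T) = (55 + T)*(62 + T) (y(T) = (62 + T)*(55 + T) = (55 + T)*(62 + T))
(8301 + y(-39))*u = (8301 + (3410 + (-39)² + 117*(-39)))*15 = (8301 + (3410 + 1521 - 4563))*15 = (8301 + 368)*15 = 8669*15 = 130035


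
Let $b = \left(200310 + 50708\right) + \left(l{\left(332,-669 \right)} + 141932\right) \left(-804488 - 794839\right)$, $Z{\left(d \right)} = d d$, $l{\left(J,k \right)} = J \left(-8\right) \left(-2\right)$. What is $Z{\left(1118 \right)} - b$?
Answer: $235492303694$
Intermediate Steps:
$l{\left(J,k \right)} = 16 J$ ($l{\left(J,k \right)} = - 8 J \left(-2\right) = 16 J$)
$Z{\left(d \right)} = d^{2}$
$b = -235491053770$ ($b = \left(200310 + 50708\right) + \left(16 \cdot 332 + 141932\right) \left(-804488 - 794839\right) = 251018 + \left(5312 + 141932\right) \left(-1599327\right) = 251018 + 147244 \left(-1599327\right) = 251018 - 235491304788 = -235491053770$)
$Z{\left(1118 \right)} - b = 1118^{2} - -235491053770 = 1249924 + 235491053770 = 235492303694$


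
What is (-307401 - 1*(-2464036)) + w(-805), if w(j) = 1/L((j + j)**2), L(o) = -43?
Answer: 92735304/43 ≈ 2.1566e+6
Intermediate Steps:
w(j) = -1/43 (w(j) = 1/(-43) = -1/43)
(-307401 - 1*(-2464036)) + w(-805) = (-307401 - 1*(-2464036)) - 1/43 = (-307401 + 2464036) - 1/43 = 2156635 - 1/43 = 92735304/43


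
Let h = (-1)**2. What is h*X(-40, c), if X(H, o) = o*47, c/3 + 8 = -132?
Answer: -19740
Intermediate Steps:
c = -420 (c = -24 + 3*(-132) = -24 - 396 = -420)
X(H, o) = 47*o
h = 1
h*X(-40, c) = 1*(47*(-420)) = 1*(-19740) = -19740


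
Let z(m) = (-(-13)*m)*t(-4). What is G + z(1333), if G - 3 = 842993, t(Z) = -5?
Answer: 756351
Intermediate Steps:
z(m) = -65*m (z(m) = -(-13)*m*(-5) = (13*m)*(-5) = -65*m)
G = 842996 (G = 3 + 842993 = 842996)
G + z(1333) = 842996 - 65*1333 = 842996 - 86645 = 756351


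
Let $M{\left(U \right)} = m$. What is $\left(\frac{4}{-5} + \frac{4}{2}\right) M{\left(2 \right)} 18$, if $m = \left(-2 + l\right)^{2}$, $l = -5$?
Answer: $\frac{5292}{5} \approx 1058.4$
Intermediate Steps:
$m = 49$ ($m = \left(-2 - 5\right)^{2} = \left(-7\right)^{2} = 49$)
$M{\left(U \right)} = 49$
$\left(\frac{4}{-5} + \frac{4}{2}\right) M{\left(2 \right)} 18 = \left(\frac{4}{-5} + \frac{4}{2}\right) 49 \cdot 18 = \left(4 \left(- \frac{1}{5}\right) + 4 \cdot \frac{1}{2}\right) 49 \cdot 18 = \left(- \frac{4}{5} + 2\right) 49 \cdot 18 = \frac{6}{5} \cdot 49 \cdot 18 = \frac{294}{5} \cdot 18 = \frac{5292}{5}$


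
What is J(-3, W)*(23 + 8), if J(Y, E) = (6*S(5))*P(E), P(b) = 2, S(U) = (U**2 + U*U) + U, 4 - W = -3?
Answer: 20460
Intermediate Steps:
W = 7 (W = 4 - 1*(-3) = 4 + 3 = 7)
S(U) = U + 2*U**2 (S(U) = (U**2 + U**2) + U = 2*U**2 + U = U + 2*U**2)
J(Y, E) = 660 (J(Y, E) = (6*(5*(1 + 2*5)))*2 = (6*(5*(1 + 10)))*2 = (6*(5*11))*2 = (6*55)*2 = 330*2 = 660)
J(-3, W)*(23 + 8) = 660*(23 + 8) = 660*31 = 20460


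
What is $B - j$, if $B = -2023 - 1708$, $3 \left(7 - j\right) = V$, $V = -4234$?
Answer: $- \frac{15448}{3} \approx -5149.3$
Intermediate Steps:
$j = \frac{4255}{3}$ ($j = 7 - - \frac{4234}{3} = 7 + \frac{4234}{3} = \frac{4255}{3} \approx 1418.3$)
$B = -3731$ ($B = -2023 - 1708 = -3731$)
$B - j = -3731 - \frac{4255}{3} = - \frac{15448}{3}$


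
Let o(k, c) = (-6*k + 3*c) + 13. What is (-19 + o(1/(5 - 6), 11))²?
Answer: 1089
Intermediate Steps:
o(k, c) = 13 - 6*k + 3*c
(-19 + o(1/(5 - 6), 11))² = (-19 + (13 - 6/(5 - 6) + 3*11))² = (-19 + (13 - 6/(-1) + 33))² = (-19 + (13 - 6*(-1) + 33))² = (-19 + (13 + 6 + 33))² = (-19 + 52)² = 33² = 1089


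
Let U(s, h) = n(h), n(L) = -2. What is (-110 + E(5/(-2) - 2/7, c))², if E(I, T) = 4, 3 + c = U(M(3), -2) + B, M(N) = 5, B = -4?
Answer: 11236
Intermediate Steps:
U(s, h) = -2
c = -9 (c = -3 + (-2 - 4) = -3 - 6 = -9)
(-110 + E(5/(-2) - 2/7, c))² = (-110 + 4)² = (-106)² = 11236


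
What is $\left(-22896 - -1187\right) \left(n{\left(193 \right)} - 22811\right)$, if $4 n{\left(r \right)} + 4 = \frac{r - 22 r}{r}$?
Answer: $\frac{1981358721}{4} \approx 4.9534 \cdot 10^{8}$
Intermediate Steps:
$n{\left(r \right)} = - \frac{25}{4}$ ($n{\left(r \right)} = -1 + \frac{\left(r - 22 r\right) \frac{1}{r}}{4} = -1 + \frac{- 21 r \frac{1}{r}}{4} = -1 + \frac{1}{4} \left(-21\right) = -1 - \frac{21}{4} = - \frac{25}{4}$)
$\left(-22896 - -1187\right) \left(n{\left(193 \right)} - 22811\right) = \left(-22896 - -1187\right) \left(- \frac{25}{4} - 22811\right) = \left(-22896 + \left(1275 - 88\right)\right) \left(- \frac{91269}{4}\right) = \left(-22896 + 1187\right) \left(- \frac{91269}{4}\right) = \left(-21709\right) \left(- \frac{91269}{4}\right) = \frac{1981358721}{4}$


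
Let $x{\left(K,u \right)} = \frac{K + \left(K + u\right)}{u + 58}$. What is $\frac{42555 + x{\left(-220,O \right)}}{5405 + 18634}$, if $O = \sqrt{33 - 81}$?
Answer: $\frac{36293047}{20505267} + \frac{166 i \sqrt{3}}{6835089} \approx 1.7699 + 4.2065 \cdot 10^{-5} i$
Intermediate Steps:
$O = 4 i \sqrt{3}$ ($O = \sqrt{-48} = 4 i \sqrt{3} \approx 6.9282 i$)
$x{\left(K,u \right)} = \frac{u + 2 K}{58 + u}$
$\frac{42555 + x{\left(-220,O \right)}}{5405 + 18634} = \frac{42555 + \frac{4 i \sqrt{3} + 2 \left(-220\right)}{58 + 4 i \sqrt{3}}}{5405 + 18634} = \frac{42555 + \frac{4 i \sqrt{3} - 440}{58 + 4 i \sqrt{3}}}{24039} = \left(42555 + \frac{-440 + 4 i \sqrt{3}}{58 + 4 i \sqrt{3}}\right) \frac{1}{24039} = \frac{14185}{8013} + \frac{-440 + 4 i \sqrt{3}}{24039 \left(58 + 4 i \sqrt{3}\right)}$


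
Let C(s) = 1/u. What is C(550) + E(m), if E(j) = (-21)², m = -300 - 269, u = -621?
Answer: 273860/621 ≈ 441.00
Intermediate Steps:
m = -569
E(j) = 441
C(s) = -1/621 (C(s) = 1/(-621) = -1/621)
C(550) + E(m) = -1/621 + 441 = 273860/621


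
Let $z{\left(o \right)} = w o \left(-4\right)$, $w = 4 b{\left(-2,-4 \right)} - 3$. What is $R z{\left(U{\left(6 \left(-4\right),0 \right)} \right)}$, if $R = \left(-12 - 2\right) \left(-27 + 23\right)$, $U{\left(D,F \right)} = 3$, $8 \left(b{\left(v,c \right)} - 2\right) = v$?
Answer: $-2688$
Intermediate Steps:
$b{\left(v,c \right)} = 2 + \frac{v}{8}$
$w = 4$ ($w = 4 \left(2 + \frac{1}{8} \left(-2\right)\right) - 3 = 4 \left(2 - \frac{1}{4}\right) - 3 = 4 \cdot \frac{7}{4} - 3 = 7 - 3 = 4$)
$z{\left(o \right)} = - 16 o$ ($z{\left(o \right)} = 4 o \left(-4\right) = - 16 o$)
$R = 56$ ($R = \left(-14\right) \left(-4\right) = 56$)
$R z{\left(U{\left(6 \left(-4\right),0 \right)} \right)} = 56 \left(\left(-16\right) 3\right) = 56 \left(-48\right) = -2688$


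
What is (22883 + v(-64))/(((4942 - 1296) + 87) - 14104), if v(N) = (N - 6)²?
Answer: -9261/3457 ≈ -2.6789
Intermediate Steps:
v(N) = (-6 + N)²
(22883 + v(-64))/(((4942 - 1296) + 87) - 14104) = (22883 + (-6 - 64)²)/(((4942 - 1296) + 87) - 14104) = (22883 + (-70)²)/((3646 + 87) - 14104) = (22883 + 4900)/(3733 - 14104) = 27783/(-10371) = 27783*(-1/10371) = -9261/3457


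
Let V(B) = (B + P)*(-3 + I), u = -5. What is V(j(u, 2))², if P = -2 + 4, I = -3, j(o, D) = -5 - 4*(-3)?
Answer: 2916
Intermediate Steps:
j(o, D) = 7 (j(o, D) = -5 + 12 = 7)
P = 2
V(B) = -12 - 6*B (V(B) = (B + 2)*(-3 - 3) = (2 + B)*(-6) = -12 - 6*B)
V(j(u, 2))² = (-12 - 6*7)² = (-12 - 42)² = (-54)² = 2916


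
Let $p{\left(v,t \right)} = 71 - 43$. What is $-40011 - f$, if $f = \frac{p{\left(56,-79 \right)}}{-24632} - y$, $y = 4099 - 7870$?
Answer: $- \frac{269609549}{6158} \approx -43782.0$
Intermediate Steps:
$p{\left(v,t \right)} = 28$
$y = -3771$
$f = \frac{23221811}{6158}$ ($f = \frac{28}{-24632} - -3771 = 28 \left(- \frac{1}{24632}\right) + 3771 = - \frac{7}{6158} + 3771 = \frac{23221811}{6158} \approx 3771.0$)
$-40011 - f = -40011 - \frac{23221811}{6158} = - \frac{269609549}{6158}$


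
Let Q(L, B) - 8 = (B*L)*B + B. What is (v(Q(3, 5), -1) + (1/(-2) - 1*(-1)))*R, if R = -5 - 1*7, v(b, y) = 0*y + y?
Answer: 6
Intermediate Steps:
Q(L, B) = 8 + B + L*B² (Q(L, B) = 8 + ((B*L)*B + B) = 8 + (L*B² + B) = 8 + (B + L*B²) = 8 + B + L*B²)
v(b, y) = y (v(b, y) = 0 + y = y)
R = -12 (R = -5 - 7 = -12)
(v(Q(3, 5), -1) + (1/(-2) - 1*(-1)))*R = (-1 + (1/(-2) - 1*(-1)))*(-12) = (-1 + (-½ + 1))*(-12) = (-1 + ½)*(-12) = -½*(-12) = 6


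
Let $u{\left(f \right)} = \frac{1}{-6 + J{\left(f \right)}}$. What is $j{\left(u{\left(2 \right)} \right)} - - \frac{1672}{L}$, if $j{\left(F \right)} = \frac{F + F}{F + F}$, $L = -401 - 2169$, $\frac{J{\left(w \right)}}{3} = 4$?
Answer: $\frac{449}{1285} \approx 0.34942$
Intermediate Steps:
$J{\left(w \right)} = 12$ ($J{\left(w \right)} = 3 \cdot 4 = 12$)
$L = -2570$ ($L = -401 - 2169 = -2570$)
$u{\left(f \right)} = \frac{1}{6}$ ($u{\left(f \right)} = \frac{1}{-6 + 12} = \frac{1}{6}$)
$j{\left(F \right)} = 1$ ($j{\left(F \right)} = \frac{2 F}{2 F} = 2 F \frac{1}{2 F} = 1$)
$j{\left(u{\left(2 \right)} \right)} - - \frac{1672}{L} = 1 - - \frac{1672}{-2570} = 1 - \left(-1672\right) \left(- \frac{1}{2570}\right) = 1 - \frac{836}{1285} = \frac{449}{1285}$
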